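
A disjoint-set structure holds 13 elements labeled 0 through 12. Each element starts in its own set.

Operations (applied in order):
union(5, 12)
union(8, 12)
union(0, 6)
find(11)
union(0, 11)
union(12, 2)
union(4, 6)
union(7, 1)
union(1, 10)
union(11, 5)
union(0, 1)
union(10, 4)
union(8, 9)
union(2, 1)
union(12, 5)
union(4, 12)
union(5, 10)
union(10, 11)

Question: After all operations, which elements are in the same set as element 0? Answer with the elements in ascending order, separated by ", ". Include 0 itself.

Step 1: union(5, 12) -> merged; set of 5 now {5, 12}
Step 2: union(8, 12) -> merged; set of 8 now {5, 8, 12}
Step 3: union(0, 6) -> merged; set of 0 now {0, 6}
Step 4: find(11) -> no change; set of 11 is {11}
Step 5: union(0, 11) -> merged; set of 0 now {0, 6, 11}
Step 6: union(12, 2) -> merged; set of 12 now {2, 5, 8, 12}
Step 7: union(4, 6) -> merged; set of 4 now {0, 4, 6, 11}
Step 8: union(7, 1) -> merged; set of 7 now {1, 7}
Step 9: union(1, 10) -> merged; set of 1 now {1, 7, 10}
Step 10: union(11, 5) -> merged; set of 11 now {0, 2, 4, 5, 6, 8, 11, 12}
Step 11: union(0, 1) -> merged; set of 0 now {0, 1, 2, 4, 5, 6, 7, 8, 10, 11, 12}
Step 12: union(10, 4) -> already same set; set of 10 now {0, 1, 2, 4, 5, 6, 7, 8, 10, 11, 12}
Step 13: union(8, 9) -> merged; set of 8 now {0, 1, 2, 4, 5, 6, 7, 8, 9, 10, 11, 12}
Step 14: union(2, 1) -> already same set; set of 2 now {0, 1, 2, 4, 5, 6, 7, 8, 9, 10, 11, 12}
Step 15: union(12, 5) -> already same set; set of 12 now {0, 1, 2, 4, 5, 6, 7, 8, 9, 10, 11, 12}
Step 16: union(4, 12) -> already same set; set of 4 now {0, 1, 2, 4, 5, 6, 7, 8, 9, 10, 11, 12}
Step 17: union(5, 10) -> already same set; set of 5 now {0, 1, 2, 4, 5, 6, 7, 8, 9, 10, 11, 12}
Step 18: union(10, 11) -> already same set; set of 10 now {0, 1, 2, 4, 5, 6, 7, 8, 9, 10, 11, 12}
Component of 0: {0, 1, 2, 4, 5, 6, 7, 8, 9, 10, 11, 12}

Answer: 0, 1, 2, 4, 5, 6, 7, 8, 9, 10, 11, 12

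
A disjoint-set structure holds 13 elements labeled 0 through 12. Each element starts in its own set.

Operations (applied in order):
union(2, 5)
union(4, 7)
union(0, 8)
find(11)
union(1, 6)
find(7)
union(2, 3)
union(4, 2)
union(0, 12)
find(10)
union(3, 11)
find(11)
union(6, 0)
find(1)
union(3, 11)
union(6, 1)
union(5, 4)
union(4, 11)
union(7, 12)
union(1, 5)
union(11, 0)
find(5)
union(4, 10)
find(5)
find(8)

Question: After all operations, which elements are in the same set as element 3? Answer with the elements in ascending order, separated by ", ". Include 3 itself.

Answer: 0, 1, 2, 3, 4, 5, 6, 7, 8, 10, 11, 12

Derivation:
Step 1: union(2, 5) -> merged; set of 2 now {2, 5}
Step 2: union(4, 7) -> merged; set of 4 now {4, 7}
Step 3: union(0, 8) -> merged; set of 0 now {0, 8}
Step 4: find(11) -> no change; set of 11 is {11}
Step 5: union(1, 6) -> merged; set of 1 now {1, 6}
Step 6: find(7) -> no change; set of 7 is {4, 7}
Step 7: union(2, 3) -> merged; set of 2 now {2, 3, 5}
Step 8: union(4, 2) -> merged; set of 4 now {2, 3, 4, 5, 7}
Step 9: union(0, 12) -> merged; set of 0 now {0, 8, 12}
Step 10: find(10) -> no change; set of 10 is {10}
Step 11: union(3, 11) -> merged; set of 3 now {2, 3, 4, 5, 7, 11}
Step 12: find(11) -> no change; set of 11 is {2, 3, 4, 5, 7, 11}
Step 13: union(6, 0) -> merged; set of 6 now {0, 1, 6, 8, 12}
Step 14: find(1) -> no change; set of 1 is {0, 1, 6, 8, 12}
Step 15: union(3, 11) -> already same set; set of 3 now {2, 3, 4, 5, 7, 11}
Step 16: union(6, 1) -> already same set; set of 6 now {0, 1, 6, 8, 12}
Step 17: union(5, 4) -> already same set; set of 5 now {2, 3, 4, 5, 7, 11}
Step 18: union(4, 11) -> already same set; set of 4 now {2, 3, 4, 5, 7, 11}
Step 19: union(7, 12) -> merged; set of 7 now {0, 1, 2, 3, 4, 5, 6, 7, 8, 11, 12}
Step 20: union(1, 5) -> already same set; set of 1 now {0, 1, 2, 3, 4, 5, 6, 7, 8, 11, 12}
Step 21: union(11, 0) -> already same set; set of 11 now {0, 1, 2, 3, 4, 5, 6, 7, 8, 11, 12}
Step 22: find(5) -> no change; set of 5 is {0, 1, 2, 3, 4, 5, 6, 7, 8, 11, 12}
Step 23: union(4, 10) -> merged; set of 4 now {0, 1, 2, 3, 4, 5, 6, 7, 8, 10, 11, 12}
Step 24: find(5) -> no change; set of 5 is {0, 1, 2, 3, 4, 5, 6, 7, 8, 10, 11, 12}
Step 25: find(8) -> no change; set of 8 is {0, 1, 2, 3, 4, 5, 6, 7, 8, 10, 11, 12}
Component of 3: {0, 1, 2, 3, 4, 5, 6, 7, 8, 10, 11, 12}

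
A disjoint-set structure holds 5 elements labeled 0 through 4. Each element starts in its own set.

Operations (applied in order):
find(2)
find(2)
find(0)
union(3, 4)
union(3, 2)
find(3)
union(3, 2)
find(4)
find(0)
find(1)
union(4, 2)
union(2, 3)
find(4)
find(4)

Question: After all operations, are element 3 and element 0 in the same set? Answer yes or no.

Answer: no

Derivation:
Step 1: find(2) -> no change; set of 2 is {2}
Step 2: find(2) -> no change; set of 2 is {2}
Step 3: find(0) -> no change; set of 0 is {0}
Step 4: union(3, 4) -> merged; set of 3 now {3, 4}
Step 5: union(3, 2) -> merged; set of 3 now {2, 3, 4}
Step 6: find(3) -> no change; set of 3 is {2, 3, 4}
Step 7: union(3, 2) -> already same set; set of 3 now {2, 3, 4}
Step 8: find(4) -> no change; set of 4 is {2, 3, 4}
Step 9: find(0) -> no change; set of 0 is {0}
Step 10: find(1) -> no change; set of 1 is {1}
Step 11: union(4, 2) -> already same set; set of 4 now {2, 3, 4}
Step 12: union(2, 3) -> already same set; set of 2 now {2, 3, 4}
Step 13: find(4) -> no change; set of 4 is {2, 3, 4}
Step 14: find(4) -> no change; set of 4 is {2, 3, 4}
Set of 3: {2, 3, 4}; 0 is not a member.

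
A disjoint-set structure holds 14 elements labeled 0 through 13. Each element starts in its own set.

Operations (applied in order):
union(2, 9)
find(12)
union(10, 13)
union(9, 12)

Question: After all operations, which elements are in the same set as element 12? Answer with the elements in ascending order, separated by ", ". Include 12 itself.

Step 1: union(2, 9) -> merged; set of 2 now {2, 9}
Step 2: find(12) -> no change; set of 12 is {12}
Step 3: union(10, 13) -> merged; set of 10 now {10, 13}
Step 4: union(9, 12) -> merged; set of 9 now {2, 9, 12}
Component of 12: {2, 9, 12}

Answer: 2, 9, 12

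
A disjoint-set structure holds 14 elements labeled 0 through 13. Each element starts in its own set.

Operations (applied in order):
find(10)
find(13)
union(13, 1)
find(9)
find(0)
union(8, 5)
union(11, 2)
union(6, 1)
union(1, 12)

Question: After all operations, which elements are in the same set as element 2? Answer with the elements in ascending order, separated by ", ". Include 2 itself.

Step 1: find(10) -> no change; set of 10 is {10}
Step 2: find(13) -> no change; set of 13 is {13}
Step 3: union(13, 1) -> merged; set of 13 now {1, 13}
Step 4: find(9) -> no change; set of 9 is {9}
Step 5: find(0) -> no change; set of 0 is {0}
Step 6: union(8, 5) -> merged; set of 8 now {5, 8}
Step 7: union(11, 2) -> merged; set of 11 now {2, 11}
Step 8: union(6, 1) -> merged; set of 6 now {1, 6, 13}
Step 9: union(1, 12) -> merged; set of 1 now {1, 6, 12, 13}
Component of 2: {2, 11}

Answer: 2, 11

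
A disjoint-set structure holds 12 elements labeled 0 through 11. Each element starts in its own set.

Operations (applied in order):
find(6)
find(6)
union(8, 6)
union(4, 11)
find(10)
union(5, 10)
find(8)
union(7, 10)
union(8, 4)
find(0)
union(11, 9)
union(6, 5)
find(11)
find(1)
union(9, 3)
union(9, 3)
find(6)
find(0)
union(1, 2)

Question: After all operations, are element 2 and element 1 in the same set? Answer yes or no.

Step 1: find(6) -> no change; set of 6 is {6}
Step 2: find(6) -> no change; set of 6 is {6}
Step 3: union(8, 6) -> merged; set of 8 now {6, 8}
Step 4: union(4, 11) -> merged; set of 4 now {4, 11}
Step 5: find(10) -> no change; set of 10 is {10}
Step 6: union(5, 10) -> merged; set of 5 now {5, 10}
Step 7: find(8) -> no change; set of 8 is {6, 8}
Step 8: union(7, 10) -> merged; set of 7 now {5, 7, 10}
Step 9: union(8, 4) -> merged; set of 8 now {4, 6, 8, 11}
Step 10: find(0) -> no change; set of 0 is {0}
Step 11: union(11, 9) -> merged; set of 11 now {4, 6, 8, 9, 11}
Step 12: union(6, 5) -> merged; set of 6 now {4, 5, 6, 7, 8, 9, 10, 11}
Step 13: find(11) -> no change; set of 11 is {4, 5, 6, 7, 8, 9, 10, 11}
Step 14: find(1) -> no change; set of 1 is {1}
Step 15: union(9, 3) -> merged; set of 9 now {3, 4, 5, 6, 7, 8, 9, 10, 11}
Step 16: union(9, 3) -> already same set; set of 9 now {3, 4, 5, 6, 7, 8, 9, 10, 11}
Step 17: find(6) -> no change; set of 6 is {3, 4, 5, 6, 7, 8, 9, 10, 11}
Step 18: find(0) -> no change; set of 0 is {0}
Step 19: union(1, 2) -> merged; set of 1 now {1, 2}
Set of 2: {1, 2}; 1 is a member.

Answer: yes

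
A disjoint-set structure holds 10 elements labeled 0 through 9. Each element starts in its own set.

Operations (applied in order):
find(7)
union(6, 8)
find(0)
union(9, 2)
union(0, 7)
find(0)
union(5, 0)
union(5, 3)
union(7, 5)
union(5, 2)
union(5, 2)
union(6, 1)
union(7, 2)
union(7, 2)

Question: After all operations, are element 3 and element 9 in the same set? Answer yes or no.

Step 1: find(7) -> no change; set of 7 is {7}
Step 2: union(6, 8) -> merged; set of 6 now {6, 8}
Step 3: find(0) -> no change; set of 0 is {0}
Step 4: union(9, 2) -> merged; set of 9 now {2, 9}
Step 5: union(0, 7) -> merged; set of 0 now {0, 7}
Step 6: find(0) -> no change; set of 0 is {0, 7}
Step 7: union(5, 0) -> merged; set of 5 now {0, 5, 7}
Step 8: union(5, 3) -> merged; set of 5 now {0, 3, 5, 7}
Step 9: union(7, 5) -> already same set; set of 7 now {0, 3, 5, 7}
Step 10: union(5, 2) -> merged; set of 5 now {0, 2, 3, 5, 7, 9}
Step 11: union(5, 2) -> already same set; set of 5 now {0, 2, 3, 5, 7, 9}
Step 12: union(6, 1) -> merged; set of 6 now {1, 6, 8}
Step 13: union(7, 2) -> already same set; set of 7 now {0, 2, 3, 5, 7, 9}
Step 14: union(7, 2) -> already same set; set of 7 now {0, 2, 3, 5, 7, 9}
Set of 3: {0, 2, 3, 5, 7, 9}; 9 is a member.

Answer: yes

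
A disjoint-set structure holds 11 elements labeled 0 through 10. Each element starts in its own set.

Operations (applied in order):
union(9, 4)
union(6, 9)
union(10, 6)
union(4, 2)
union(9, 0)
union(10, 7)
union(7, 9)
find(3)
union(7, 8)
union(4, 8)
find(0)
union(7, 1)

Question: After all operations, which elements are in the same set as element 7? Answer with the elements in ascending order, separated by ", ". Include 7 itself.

Step 1: union(9, 4) -> merged; set of 9 now {4, 9}
Step 2: union(6, 9) -> merged; set of 6 now {4, 6, 9}
Step 3: union(10, 6) -> merged; set of 10 now {4, 6, 9, 10}
Step 4: union(4, 2) -> merged; set of 4 now {2, 4, 6, 9, 10}
Step 5: union(9, 0) -> merged; set of 9 now {0, 2, 4, 6, 9, 10}
Step 6: union(10, 7) -> merged; set of 10 now {0, 2, 4, 6, 7, 9, 10}
Step 7: union(7, 9) -> already same set; set of 7 now {0, 2, 4, 6, 7, 9, 10}
Step 8: find(3) -> no change; set of 3 is {3}
Step 9: union(7, 8) -> merged; set of 7 now {0, 2, 4, 6, 7, 8, 9, 10}
Step 10: union(4, 8) -> already same set; set of 4 now {0, 2, 4, 6, 7, 8, 9, 10}
Step 11: find(0) -> no change; set of 0 is {0, 2, 4, 6, 7, 8, 9, 10}
Step 12: union(7, 1) -> merged; set of 7 now {0, 1, 2, 4, 6, 7, 8, 9, 10}
Component of 7: {0, 1, 2, 4, 6, 7, 8, 9, 10}

Answer: 0, 1, 2, 4, 6, 7, 8, 9, 10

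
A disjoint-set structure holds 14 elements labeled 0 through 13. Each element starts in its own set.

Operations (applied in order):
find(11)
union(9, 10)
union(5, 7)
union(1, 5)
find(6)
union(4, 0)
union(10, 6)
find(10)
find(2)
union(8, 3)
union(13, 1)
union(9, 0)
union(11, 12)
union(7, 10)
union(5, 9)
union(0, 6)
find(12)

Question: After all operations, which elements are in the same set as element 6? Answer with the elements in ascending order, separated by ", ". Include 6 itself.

Step 1: find(11) -> no change; set of 11 is {11}
Step 2: union(9, 10) -> merged; set of 9 now {9, 10}
Step 3: union(5, 7) -> merged; set of 5 now {5, 7}
Step 4: union(1, 5) -> merged; set of 1 now {1, 5, 7}
Step 5: find(6) -> no change; set of 6 is {6}
Step 6: union(4, 0) -> merged; set of 4 now {0, 4}
Step 7: union(10, 6) -> merged; set of 10 now {6, 9, 10}
Step 8: find(10) -> no change; set of 10 is {6, 9, 10}
Step 9: find(2) -> no change; set of 2 is {2}
Step 10: union(8, 3) -> merged; set of 8 now {3, 8}
Step 11: union(13, 1) -> merged; set of 13 now {1, 5, 7, 13}
Step 12: union(9, 0) -> merged; set of 9 now {0, 4, 6, 9, 10}
Step 13: union(11, 12) -> merged; set of 11 now {11, 12}
Step 14: union(7, 10) -> merged; set of 7 now {0, 1, 4, 5, 6, 7, 9, 10, 13}
Step 15: union(5, 9) -> already same set; set of 5 now {0, 1, 4, 5, 6, 7, 9, 10, 13}
Step 16: union(0, 6) -> already same set; set of 0 now {0, 1, 4, 5, 6, 7, 9, 10, 13}
Step 17: find(12) -> no change; set of 12 is {11, 12}
Component of 6: {0, 1, 4, 5, 6, 7, 9, 10, 13}

Answer: 0, 1, 4, 5, 6, 7, 9, 10, 13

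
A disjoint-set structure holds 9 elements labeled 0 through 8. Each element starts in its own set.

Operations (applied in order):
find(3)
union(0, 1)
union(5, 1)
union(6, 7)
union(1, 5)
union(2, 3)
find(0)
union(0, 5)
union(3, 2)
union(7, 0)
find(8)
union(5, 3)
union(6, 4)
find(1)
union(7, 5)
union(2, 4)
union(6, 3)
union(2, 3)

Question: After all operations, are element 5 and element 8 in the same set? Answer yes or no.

Answer: no

Derivation:
Step 1: find(3) -> no change; set of 3 is {3}
Step 2: union(0, 1) -> merged; set of 0 now {0, 1}
Step 3: union(5, 1) -> merged; set of 5 now {0, 1, 5}
Step 4: union(6, 7) -> merged; set of 6 now {6, 7}
Step 5: union(1, 5) -> already same set; set of 1 now {0, 1, 5}
Step 6: union(2, 3) -> merged; set of 2 now {2, 3}
Step 7: find(0) -> no change; set of 0 is {0, 1, 5}
Step 8: union(0, 5) -> already same set; set of 0 now {0, 1, 5}
Step 9: union(3, 2) -> already same set; set of 3 now {2, 3}
Step 10: union(7, 0) -> merged; set of 7 now {0, 1, 5, 6, 7}
Step 11: find(8) -> no change; set of 8 is {8}
Step 12: union(5, 3) -> merged; set of 5 now {0, 1, 2, 3, 5, 6, 7}
Step 13: union(6, 4) -> merged; set of 6 now {0, 1, 2, 3, 4, 5, 6, 7}
Step 14: find(1) -> no change; set of 1 is {0, 1, 2, 3, 4, 5, 6, 7}
Step 15: union(7, 5) -> already same set; set of 7 now {0, 1, 2, 3, 4, 5, 6, 7}
Step 16: union(2, 4) -> already same set; set of 2 now {0, 1, 2, 3, 4, 5, 6, 7}
Step 17: union(6, 3) -> already same set; set of 6 now {0, 1, 2, 3, 4, 5, 6, 7}
Step 18: union(2, 3) -> already same set; set of 2 now {0, 1, 2, 3, 4, 5, 6, 7}
Set of 5: {0, 1, 2, 3, 4, 5, 6, 7}; 8 is not a member.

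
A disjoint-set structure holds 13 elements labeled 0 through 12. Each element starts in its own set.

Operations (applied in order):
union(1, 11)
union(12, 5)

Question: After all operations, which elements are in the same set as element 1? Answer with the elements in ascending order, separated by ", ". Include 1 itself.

Answer: 1, 11

Derivation:
Step 1: union(1, 11) -> merged; set of 1 now {1, 11}
Step 2: union(12, 5) -> merged; set of 12 now {5, 12}
Component of 1: {1, 11}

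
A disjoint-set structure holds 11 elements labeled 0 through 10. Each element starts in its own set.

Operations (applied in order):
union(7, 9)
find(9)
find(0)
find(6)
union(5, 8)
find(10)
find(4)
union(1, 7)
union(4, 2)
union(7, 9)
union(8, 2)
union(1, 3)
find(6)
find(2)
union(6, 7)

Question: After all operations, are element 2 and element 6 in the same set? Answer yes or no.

Answer: no

Derivation:
Step 1: union(7, 9) -> merged; set of 7 now {7, 9}
Step 2: find(9) -> no change; set of 9 is {7, 9}
Step 3: find(0) -> no change; set of 0 is {0}
Step 4: find(6) -> no change; set of 6 is {6}
Step 5: union(5, 8) -> merged; set of 5 now {5, 8}
Step 6: find(10) -> no change; set of 10 is {10}
Step 7: find(4) -> no change; set of 4 is {4}
Step 8: union(1, 7) -> merged; set of 1 now {1, 7, 9}
Step 9: union(4, 2) -> merged; set of 4 now {2, 4}
Step 10: union(7, 9) -> already same set; set of 7 now {1, 7, 9}
Step 11: union(8, 2) -> merged; set of 8 now {2, 4, 5, 8}
Step 12: union(1, 3) -> merged; set of 1 now {1, 3, 7, 9}
Step 13: find(6) -> no change; set of 6 is {6}
Step 14: find(2) -> no change; set of 2 is {2, 4, 5, 8}
Step 15: union(6, 7) -> merged; set of 6 now {1, 3, 6, 7, 9}
Set of 2: {2, 4, 5, 8}; 6 is not a member.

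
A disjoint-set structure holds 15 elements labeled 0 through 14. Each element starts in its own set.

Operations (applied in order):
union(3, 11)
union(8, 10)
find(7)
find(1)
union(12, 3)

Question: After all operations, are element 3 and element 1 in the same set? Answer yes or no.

Step 1: union(3, 11) -> merged; set of 3 now {3, 11}
Step 2: union(8, 10) -> merged; set of 8 now {8, 10}
Step 3: find(7) -> no change; set of 7 is {7}
Step 4: find(1) -> no change; set of 1 is {1}
Step 5: union(12, 3) -> merged; set of 12 now {3, 11, 12}
Set of 3: {3, 11, 12}; 1 is not a member.

Answer: no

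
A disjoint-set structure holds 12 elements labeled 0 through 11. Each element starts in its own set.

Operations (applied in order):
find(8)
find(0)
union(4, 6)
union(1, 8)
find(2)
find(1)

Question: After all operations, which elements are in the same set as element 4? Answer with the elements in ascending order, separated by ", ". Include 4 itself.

Step 1: find(8) -> no change; set of 8 is {8}
Step 2: find(0) -> no change; set of 0 is {0}
Step 3: union(4, 6) -> merged; set of 4 now {4, 6}
Step 4: union(1, 8) -> merged; set of 1 now {1, 8}
Step 5: find(2) -> no change; set of 2 is {2}
Step 6: find(1) -> no change; set of 1 is {1, 8}
Component of 4: {4, 6}

Answer: 4, 6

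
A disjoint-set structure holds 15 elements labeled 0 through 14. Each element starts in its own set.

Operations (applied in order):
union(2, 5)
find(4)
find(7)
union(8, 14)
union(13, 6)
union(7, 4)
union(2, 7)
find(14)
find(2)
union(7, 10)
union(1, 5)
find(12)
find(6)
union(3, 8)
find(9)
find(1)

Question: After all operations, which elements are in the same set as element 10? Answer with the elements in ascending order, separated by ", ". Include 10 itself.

Step 1: union(2, 5) -> merged; set of 2 now {2, 5}
Step 2: find(4) -> no change; set of 4 is {4}
Step 3: find(7) -> no change; set of 7 is {7}
Step 4: union(8, 14) -> merged; set of 8 now {8, 14}
Step 5: union(13, 6) -> merged; set of 13 now {6, 13}
Step 6: union(7, 4) -> merged; set of 7 now {4, 7}
Step 7: union(2, 7) -> merged; set of 2 now {2, 4, 5, 7}
Step 8: find(14) -> no change; set of 14 is {8, 14}
Step 9: find(2) -> no change; set of 2 is {2, 4, 5, 7}
Step 10: union(7, 10) -> merged; set of 7 now {2, 4, 5, 7, 10}
Step 11: union(1, 5) -> merged; set of 1 now {1, 2, 4, 5, 7, 10}
Step 12: find(12) -> no change; set of 12 is {12}
Step 13: find(6) -> no change; set of 6 is {6, 13}
Step 14: union(3, 8) -> merged; set of 3 now {3, 8, 14}
Step 15: find(9) -> no change; set of 9 is {9}
Step 16: find(1) -> no change; set of 1 is {1, 2, 4, 5, 7, 10}
Component of 10: {1, 2, 4, 5, 7, 10}

Answer: 1, 2, 4, 5, 7, 10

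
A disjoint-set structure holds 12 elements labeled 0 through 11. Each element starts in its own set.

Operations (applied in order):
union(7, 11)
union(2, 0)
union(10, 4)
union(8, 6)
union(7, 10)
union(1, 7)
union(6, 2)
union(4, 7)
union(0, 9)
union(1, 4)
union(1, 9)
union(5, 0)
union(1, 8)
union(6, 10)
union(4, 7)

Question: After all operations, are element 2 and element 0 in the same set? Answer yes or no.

Answer: yes

Derivation:
Step 1: union(7, 11) -> merged; set of 7 now {7, 11}
Step 2: union(2, 0) -> merged; set of 2 now {0, 2}
Step 3: union(10, 4) -> merged; set of 10 now {4, 10}
Step 4: union(8, 6) -> merged; set of 8 now {6, 8}
Step 5: union(7, 10) -> merged; set of 7 now {4, 7, 10, 11}
Step 6: union(1, 7) -> merged; set of 1 now {1, 4, 7, 10, 11}
Step 7: union(6, 2) -> merged; set of 6 now {0, 2, 6, 8}
Step 8: union(4, 7) -> already same set; set of 4 now {1, 4, 7, 10, 11}
Step 9: union(0, 9) -> merged; set of 0 now {0, 2, 6, 8, 9}
Step 10: union(1, 4) -> already same set; set of 1 now {1, 4, 7, 10, 11}
Step 11: union(1, 9) -> merged; set of 1 now {0, 1, 2, 4, 6, 7, 8, 9, 10, 11}
Step 12: union(5, 0) -> merged; set of 5 now {0, 1, 2, 4, 5, 6, 7, 8, 9, 10, 11}
Step 13: union(1, 8) -> already same set; set of 1 now {0, 1, 2, 4, 5, 6, 7, 8, 9, 10, 11}
Step 14: union(6, 10) -> already same set; set of 6 now {0, 1, 2, 4, 5, 6, 7, 8, 9, 10, 11}
Step 15: union(4, 7) -> already same set; set of 4 now {0, 1, 2, 4, 5, 6, 7, 8, 9, 10, 11}
Set of 2: {0, 1, 2, 4, 5, 6, 7, 8, 9, 10, 11}; 0 is a member.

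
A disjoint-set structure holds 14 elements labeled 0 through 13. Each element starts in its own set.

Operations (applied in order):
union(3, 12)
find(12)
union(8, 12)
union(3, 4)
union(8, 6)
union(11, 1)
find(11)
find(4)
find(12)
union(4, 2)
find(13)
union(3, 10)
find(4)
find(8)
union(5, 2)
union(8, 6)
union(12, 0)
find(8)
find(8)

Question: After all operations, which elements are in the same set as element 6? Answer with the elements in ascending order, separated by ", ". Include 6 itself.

Step 1: union(3, 12) -> merged; set of 3 now {3, 12}
Step 2: find(12) -> no change; set of 12 is {3, 12}
Step 3: union(8, 12) -> merged; set of 8 now {3, 8, 12}
Step 4: union(3, 4) -> merged; set of 3 now {3, 4, 8, 12}
Step 5: union(8, 6) -> merged; set of 8 now {3, 4, 6, 8, 12}
Step 6: union(11, 1) -> merged; set of 11 now {1, 11}
Step 7: find(11) -> no change; set of 11 is {1, 11}
Step 8: find(4) -> no change; set of 4 is {3, 4, 6, 8, 12}
Step 9: find(12) -> no change; set of 12 is {3, 4, 6, 8, 12}
Step 10: union(4, 2) -> merged; set of 4 now {2, 3, 4, 6, 8, 12}
Step 11: find(13) -> no change; set of 13 is {13}
Step 12: union(3, 10) -> merged; set of 3 now {2, 3, 4, 6, 8, 10, 12}
Step 13: find(4) -> no change; set of 4 is {2, 3, 4, 6, 8, 10, 12}
Step 14: find(8) -> no change; set of 8 is {2, 3, 4, 6, 8, 10, 12}
Step 15: union(5, 2) -> merged; set of 5 now {2, 3, 4, 5, 6, 8, 10, 12}
Step 16: union(8, 6) -> already same set; set of 8 now {2, 3, 4, 5, 6, 8, 10, 12}
Step 17: union(12, 0) -> merged; set of 12 now {0, 2, 3, 4, 5, 6, 8, 10, 12}
Step 18: find(8) -> no change; set of 8 is {0, 2, 3, 4, 5, 6, 8, 10, 12}
Step 19: find(8) -> no change; set of 8 is {0, 2, 3, 4, 5, 6, 8, 10, 12}
Component of 6: {0, 2, 3, 4, 5, 6, 8, 10, 12}

Answer: 0, 2, 3, 4, 5, 6, 8, 10, 12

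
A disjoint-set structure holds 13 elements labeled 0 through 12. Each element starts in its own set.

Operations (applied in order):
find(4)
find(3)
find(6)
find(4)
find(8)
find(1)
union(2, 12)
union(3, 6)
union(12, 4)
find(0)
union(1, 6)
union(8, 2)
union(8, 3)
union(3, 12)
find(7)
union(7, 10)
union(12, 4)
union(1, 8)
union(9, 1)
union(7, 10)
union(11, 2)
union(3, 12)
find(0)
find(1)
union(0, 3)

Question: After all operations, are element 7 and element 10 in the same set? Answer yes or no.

Answer: yes

Derivation:
Step 1: find(4) -> no change; set of 4 is {4}
Step 2: find(3) -> no change; set of 3 is {3}
Step 3: find(6) -> no change; set of 6 is {6}
Step 4: find(4) -> no change; set of 4 is {4}
Step 5: find(8) -> no change; set of 8 is {8}
Step 6: find(1) -> no change; set of 1 is {1}
Step 7: union(2, 12) -> merged; set of 2 now {2, 12}
Step 8: union(3, 6) -> merged; set of 3 now {3, 6}
Step 9: union(12, 4) -> merged; set of 12 now {2, 4, 12}
Step 10: find(0) -> no change; set of 0 is {0}
Step 11: union(1, 6) -> merged; set of 1 now {1, 3, 6}
Step 12: union(8, 2) -> merged; set of 8 now {2, 4, 8, 12}
Step 13: union(8, 3) -> merged; set of 8 now {1, 2, 3, 4, 6, 8, 12}
Step 14: union(3, 12) -> already same set; set of 3 now {1, 2, 3, 4, 6, 8, 12}
Step 15: find(7) -> no change; set of 7 is {7}
Step 16: union(7, 10) -> merged; set of 7 now {7, 10}
Step 17: union(12, 4) -> already same set; set of 12 now {1, 2, 3, 4, 6, 8, 12}
Step 18: union(1, 8) -> already same set; set of 1 now {1, 2, 3, 4, 6, 8, 12}
Step 19: union(9, 1) -> merged; set of 9 now {1, 2, 3, 4, 6, 8, 9, 12}
Step 20: union(7, 10) -> already same set; set of 7 now {7, 10}
Step 21: union(11, 2) -> merged; set of 11 now {1, 2, 3, 4, 6, 8, 9, 11, 12}
Step 22: union(3, 12) -> already same set; set of 3 now {1, 2, 3, 4, 6, 8, 9, 11, 12}
Step 23: find(0) -> no change; set of 0 is {0}
Step 24: find(1) -> no change; set of 1 is {1, 2, 3, 4, 6, 8, 9, 11, 12}
Step 25: union(0, 3) -> merged; set of 0 now {0, 1, 2, 3, 4, 6, 8, 9, 11, 12}
Set of 7: {7, 10}; 10 is a member.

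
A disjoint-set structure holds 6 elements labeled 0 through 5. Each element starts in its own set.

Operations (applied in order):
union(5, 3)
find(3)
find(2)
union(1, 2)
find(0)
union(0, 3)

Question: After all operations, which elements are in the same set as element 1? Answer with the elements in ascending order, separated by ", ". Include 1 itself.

Step 1: union(5, 3) -> merged; set of 5 now {3, 5}
Step 2: find(3) -> no change; set of 3 is {3, 5}
Step 3: find(2) -> no change; set of 2 is {2}
Step 4: union(1, 2) -> merged; set of 1 now {1, 2}
Step 5: find(0) -> no change; set of 0 is {0}
Step 6: union(0, 3) -> merged; set of 0 now {0, 3, 5}
Component of 1: {1, 2}

Answer: 1, 2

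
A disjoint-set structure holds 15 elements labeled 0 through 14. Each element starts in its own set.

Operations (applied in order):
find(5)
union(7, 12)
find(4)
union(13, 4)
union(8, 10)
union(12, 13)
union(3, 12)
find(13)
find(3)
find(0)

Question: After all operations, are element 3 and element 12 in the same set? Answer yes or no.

Step 1: find(5) -> no change; set of 5 is {5}
Step 2: union(7, 12) -> merged; set of 7 now {7, 12}
Step 3: find(4) -> no change; set of 4 is {4}
Step 4: union(13, 4) -> merged; set of 13 now {4, 13}
Step 5: union(8, 10) -> merged; set of 8 now {8, 10}
Step 6: union(12, 13) -> merged; set of 12 now {4, 7, 12, 13}
Step 7: union(3, 12) -> merged; set of 3 now {3, 4, 7, 12, 13}
Step 8: find(13) -> no change; set of 13 is {3, 4, 7, 12, 13}
Step 9: find(3) -> no change; set of 3 is {3, 4, 7, 12, 13}
Step 10: find(0) -> no change; set of 0 is {0}
Set of 3: {3, 4, 7, 12, 13}; 12 is a member.

Answer: yes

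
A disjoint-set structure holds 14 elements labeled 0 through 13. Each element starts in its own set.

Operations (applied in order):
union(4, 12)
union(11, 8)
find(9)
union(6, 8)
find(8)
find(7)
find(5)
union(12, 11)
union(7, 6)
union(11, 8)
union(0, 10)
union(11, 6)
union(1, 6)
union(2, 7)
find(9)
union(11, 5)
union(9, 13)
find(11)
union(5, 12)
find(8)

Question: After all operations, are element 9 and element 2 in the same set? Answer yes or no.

Answer: no

Derivation:
Step 1: union(4, 12) -> merged; set of 4 now {4, 12}
Step 2: union(11, 8) -> merged; set of 11 now {8, 11}
Step 3: find(9) -> no change; set of 9 is {9}
Step 4: union(6, 8) -> merged; set of 6 now {6, 8, 11}
Step 5: find(8) -> no change; set of 8 is {6, 8, 11}
Step 6: find(7) -> no change; set of 7 is {7}
Step 7: find(5) -> no change; set of 5 is {5}
Step 8: union(12, 11) -> merged; set of 12 now {4, 6, 8, 11, 12}
Step 9: union(7, 6) -> merged; set of 7 now {4, 6, 7, 8, 11, 12}
Step 10: union(11, 8) -> already same set; set of 11 now {4, 6, 7, 8, 11, 12}
Step 11: union(0, 10) -> merged; set of 0 now {0, 10}
Step 12: union(11, 6) -> already same set; set of 11 now {4, 6, 7, 8, 11, 12}
Step 13: union(1, 6) -> merged; set of 1 now {1, 4, 6, 7, 8, 11, 12}
Step 14: union(2, 7) -> merged; set of 2 now {1, 2, 4, 6, 7, 8, 11, 12}
Step 15: find(9) -> no change; set of 9 is {9}
Step 16: union(11, 5) -> merged; set of 11 now {1, 2, 4, 5, 6, 7, 8, 11, 12}
Step 17: union(9, 13) -> merged; set of 9 now {9, 13}
Step 18: find(11) -> no change; set of 11 is {1, 2, 4, 5, 6, 7, 8, 11, 12}
Step 19: union(5, 12) -> already same set; set of 5 now {1, 2, 4, 5, 6, 7, 8, 11, 12}
Step 20: find(8) -> no change; set of 8 is {1, 2, 4, 5, 6, 7, 8, 11, 12}
Set of 9: {9, 13}; 2 is not a member.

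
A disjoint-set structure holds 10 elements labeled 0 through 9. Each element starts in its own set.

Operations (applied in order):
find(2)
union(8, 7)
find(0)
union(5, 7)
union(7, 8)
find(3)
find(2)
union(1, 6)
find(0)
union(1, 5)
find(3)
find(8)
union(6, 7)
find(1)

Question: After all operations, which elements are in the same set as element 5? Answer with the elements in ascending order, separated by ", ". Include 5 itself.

Answer: 1, 5, 6, 7, 8

Derivation:
Step 1: find(2) -> no change; set of 2 is {2}
Step 2: union(8, 7) -> merged; set of 8 now {7, 8}
Step 3: find(0) -> no change; set of 0 is {0}
Step 4: union(5, 7) -> merged; set of 5 now {5, 7, 8}
Step 5: union(7, 8) -> already same set; set of 7 now {5, 7, 8}
Step 6: find(3) -> no change; set of 3 is {3}
Step 7: find(2) -> no change; set of 2 is {2}
Step 8: union(1, 6) -> merged; set of 1 now {1, 6}
Step 9: find(0) -> no change; set of 0 is {0}
Step 10: union(1, 5) -> merged; set of 1 now {1, 5, 6, 7, 8}
Step 11: find(3) -> no change; set of 3 is {3}
Step 12: find(8) -> no change; set of 8 is {1, 5, 6, 7, 8}
Step 13: union(6, 7) -> already same set; set of 6 now {1, 5, 6, 7, 8}
Step 14: find(1) -> no change; set of 1 is {1, 5, 6, 7, 8}
Component of 5: {1, 5, 6, 7, 8}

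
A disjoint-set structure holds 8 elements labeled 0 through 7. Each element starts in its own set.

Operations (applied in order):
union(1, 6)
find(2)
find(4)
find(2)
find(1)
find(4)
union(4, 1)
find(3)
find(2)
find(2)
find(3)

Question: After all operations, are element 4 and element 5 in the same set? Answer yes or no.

Step 1: union(1, 6) -> merged; set of 1 now {1, 6}
Step 2: find(2) -> no change; set of 2 is {2}
Step 3: find(4) -> no change; set of 4 is {4}
Step 4: find(2) -> no change; set of 2 is {2}
Step 5: find(1) -> no change; set of 1 is {1, 6}
Step 6: find(4) -> no change; set of 4 is {4}
Step 7: union(4, 1) -> merged; set of 4 now {1, 4, 6}
Step 8: find(3) -> no change; set of 3 is {3}
Step 9: find(2) -> no change; set of 2 is {2}
Step 10: find(2) -> no change; set of 2 is {2}
Step 11: find(3) -> no change; set of 3 is {3}
Set of 4: {1, 4, 6}; 5 is not a member.

Answer: no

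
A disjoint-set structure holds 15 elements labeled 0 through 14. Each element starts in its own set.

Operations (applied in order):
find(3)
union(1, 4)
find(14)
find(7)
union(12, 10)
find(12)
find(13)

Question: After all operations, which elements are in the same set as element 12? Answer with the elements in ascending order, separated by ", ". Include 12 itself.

Step 1: find(3) -> no change; set of 3 is {3}
Step 2: union(1, 4) -> merged; set of 1 now {1, 4}
Step 3: find(14) -> no change; set of 14 is {14}
Step 4: find(7) -> no change; set of 7 is {7}
Step 5: union(12, 10) -> merged; set of 12 now {10, 12}
Step 6: find(12) -> no change; set of 12 is {10, 12}
Step 7: find(13) -> no change; set of 13 is {13}
Component of 12: {10, 12}

Answer: 10, 12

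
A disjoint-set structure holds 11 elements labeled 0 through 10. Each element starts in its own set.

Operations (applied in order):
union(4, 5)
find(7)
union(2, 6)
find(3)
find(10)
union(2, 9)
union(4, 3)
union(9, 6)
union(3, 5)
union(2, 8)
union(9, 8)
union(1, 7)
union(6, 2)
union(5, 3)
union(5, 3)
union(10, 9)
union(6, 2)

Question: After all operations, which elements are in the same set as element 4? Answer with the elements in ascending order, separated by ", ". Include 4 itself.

Answer: 3, 4, 5

Derivation:
Step 1: union(4, 5) -> merged; set of 4 now {4, 5}
Step 2: find(7) -> no change; set of 7 is {7}
Step 3: union(2, 6) -> merged; set of 2 now {2, 6}
Step 4: find(3) -> no change; set of 3 is {3}
Step 5: find(10) -> no change; set of 10 is {10}
Step 6: union(2, 9) -> merged; set of 2 now {2, 6, 9}
Step 7: union(4, 3) -> merged; set of 4 now {3, 4, 5}
Step 8: union(9, 6) -> already same set; set of 9 now {2, 6, 9}
Step 9: union(3, 5) -> already same set; set of 3 now {3, 4, 5}
Step 10: union(2, 8) -> merged; set of 2 now {2, 6, 8, 9}
Step 11: union(9, 8) -> already same set; set of 9 now {2, 6, 8, 9}
Step 12: union(1, 7) -> merged; set of 1 now {1, 7}
Step 13: union(6, 2) -> already same set; set of 6 now {2, 6, 8, 9}
Step 14: union(5, 3) -> already same set; set of 5 now {3, 4, 5}
Step 15: union(5, 3) -> already same set; set of 5 now {3, 4, 5}
Step 16: union(10, 9) -> merged; set of 10 now {2, 6, 8, 9, 10}
Step 17: union(6, 2) -> already same set; set of 6 now {2, 6, 8, 9, 10}
Component of 4: {3, 4, 5}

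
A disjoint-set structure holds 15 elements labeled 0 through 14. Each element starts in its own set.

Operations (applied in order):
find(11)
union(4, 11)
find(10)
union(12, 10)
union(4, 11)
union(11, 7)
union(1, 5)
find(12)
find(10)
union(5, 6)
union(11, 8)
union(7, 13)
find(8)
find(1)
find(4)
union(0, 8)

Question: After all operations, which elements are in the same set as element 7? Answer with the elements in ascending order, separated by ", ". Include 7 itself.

Step 1: find(11) -> no change; set of 11 is {11}
Step 2: union(4, 11) -> merged; set of 4 now {4, 11}
Step 3: find(10) -> no change; set of 10 is {10}
Step 4: union(12, 10) -> merged; set of 12 now {10, 12}
Step 5: union(4, 11) -> already same set; set of 4 now {4, 11}
Step 6: union(11, 7) -> merged; set of 11 now {4, 7, 11}
Step 7: union(1, 5) -> merged; set of 1 now {1, 5}
Step 8: find(12) -> no change; set of 12 is {10, 12}
Step 9: find(10) -> no change; set of 10 is {10, 12}
Step 10: union(5, 6) -> merged; set of 5 now {1, 5, 6}
Step 11: union(11, 8) -> merged; set of 11 now {4, 7, 8, 11}
Step 12: union(7, 13) -> merged; set of 7 now {4, 7, 8, 11, 13}
Step 13: find(8) -> no change; set of 8 is {4, 7, 8, 11, 13}
Step 14: find(1) -> no change; set of 1 is {1, 5, 6}
Step 15: find(4) -> no change; set of 4 is {4, 7, 8, 11, 13}
Step 16: union(0, 8) -> merged; set of 0 now {0, 4, 7, 8, 11, 13}
Component of 7: {0, 4, 7, 8, 11, 13}

Answer: 0, 4, 7, 8, 11, 13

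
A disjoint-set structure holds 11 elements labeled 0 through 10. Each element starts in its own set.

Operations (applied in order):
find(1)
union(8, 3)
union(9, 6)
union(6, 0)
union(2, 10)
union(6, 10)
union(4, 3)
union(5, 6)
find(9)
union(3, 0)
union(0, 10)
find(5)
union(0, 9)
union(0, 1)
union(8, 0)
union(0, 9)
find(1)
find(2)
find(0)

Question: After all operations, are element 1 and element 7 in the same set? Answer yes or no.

Step 1: find(1) -> no change; set of 1 is {1}
Step 2: union(8, 3) -> merged; set of 8 now {3, 8}
Step 3: union(9, 6) -> merged; set of 9 now {6, 9}
Step 4: union(6, 0) -> merged; set of 6 now {0, 6, 9}
Step 5: union(2, 10) -> merged; set of 2 now {2, 10}
Step 6: union(6, 10) -> merged; set of 6 now {0, 2, 6, 9, 10}
Step 7: union(4, 3) -> merged; set of 4 now {3, 4, 8}
Step 8: union(5, 6) -> merged; set of 5 now {0, 2, 5, 6, 9, 10}
Step 9: find(9) -> no change; set of 9 is {0, 2, 5, 6, 9, 10}
Step 10: union(3, 0) -> merged; set of 3 now {0, 2, 3, 4, 5, 6, 8, 9, 10}
Step 11: union(0, 10) -> already same set; set of 0 now {0, 2, 3, 4, 5, 6, 8, 9, 10}
Step 12: find(5) -> no change; set of 5 is {0, 2, 3, 4, 5, 6, 8, 9, 10}
Step 13: union(0, 9) -> already same set; set of 0 now {0, 2, 3, 4, 5, 6, 8, 9, 10}
Step 14: union(0, 1) -> merged; set of 0 now {0, 1, 2, 3, 4, 5, 6, 8, 9, 10}
Step 15: union(8, 0) -> already same set; set of 8 now {0, 1, 2, 3, 4, 5, 6, 8, 9, 10}
Step 16: union(0, 9) -> already same set; set of 0 now {0, 1, 2, 3, 4, 5, 6, 8, 9, 10}
Step 17: find(1) -> no change; set of 1 is {0, 1, 2, 3, 4, 5, 6, 8, 9, 10}
Step 18: find(2) -> no change; set of 2 is {0, 1, 2, 3, 4, 5, 6, 8, 9, 10}
Step 19: find(0) -> no change; set of 0 is {0, 1, 2, 3, 4, 5, 6, 8, 9, 10}
Set of 1: {0, 1, 2, 3, 4, 5, 6, 8, 9, 10}; 7 is not a member.

Answer: no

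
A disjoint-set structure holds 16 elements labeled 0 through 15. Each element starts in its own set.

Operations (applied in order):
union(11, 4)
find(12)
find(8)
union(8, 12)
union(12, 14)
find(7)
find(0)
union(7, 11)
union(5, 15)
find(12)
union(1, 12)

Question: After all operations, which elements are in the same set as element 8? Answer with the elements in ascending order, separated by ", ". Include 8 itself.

Answer: 1, 8, 12, 14

Derivation:
Step 1: union(11, 4) -> merged; set of 11 now {4, 11}
Step 2: find(12) -> no change; set of 12 is {12}
Step 3: find(8) -> no change; set of 8 is {8}
Step 4: union(8, 12) -> merged; set of 8 now {8, 12}
Step 5: union(12, 14) -> merged; set of 12 now {8, 12, 14}
Step 6: find(7) -> no change; set of 7 is {7}
Step 7: find(0) -> no change; set of 0 is {0}
Step 8: union(7, 11) -> merged; set of 7 now {4, 7, 11}
Step 9: union(5, 15) -> merged; set of 5 now {5, 15}
Step 10: find(12) -> no change; set of 12 is {8, 12, 14}
Step 11: union(1, 12) -> merged; set of 1 now {1, 8, 12, 14}
Component of 8: {1, 8, 12, 14}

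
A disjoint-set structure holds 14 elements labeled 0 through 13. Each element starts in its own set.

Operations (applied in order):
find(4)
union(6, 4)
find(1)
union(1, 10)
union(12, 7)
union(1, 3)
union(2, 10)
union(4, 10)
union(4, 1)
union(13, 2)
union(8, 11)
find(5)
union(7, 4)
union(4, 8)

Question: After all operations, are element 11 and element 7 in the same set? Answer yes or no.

Step 1: find(4) -> no change; set of 4 is {4}
Step 2: union(6, 4) -> merged; set of 6 now {4, 6}
Step 3: find(1) -> no change; set of 1 is {1}
Step 4: union(1, 10) -> merged; set of 1 now {1, 10}
Step 5: union(12, 7) -> merged; set of 12 now {7, 12}
Step 6: union(1, 3) -> merged; set of 1 now {1, 3, 10}
Step 7: union(2, 10) -> merged; set of 2 now {1, 2, 3, 10}
Step 8: union(4, 10) -> merged; set of 4 now {1, 2, 3, 4, 6, 10}
Step 9: union(4, 1) -> already same set; set of 4 now {1, 2, 3, 4, 6, 10}
Step 10: union(13, 2) -> merged; set of 13 now {1, 2, 3, 4, 6, 10, 13}
Step 11: union(8, 11) -> merged; set of 8 now {8, 11}
Step 12: find(5) -> no change; set of 5 is {5}
Step 13: union(7, 4) -> merged; set of 7 now {1, 2, 3, 4, 6, 7, 10, 12, 13}
Step 14: union(4, 8) -> merged; set of 4 now {1, 2, 3, 4, 6, 7, 8, 10, 11, 12, 13}
Set of 11: {1, 2, 3, 4, 6, 7, 8, 10, 11, 12, 13}; 7 is a member.

Answer: yes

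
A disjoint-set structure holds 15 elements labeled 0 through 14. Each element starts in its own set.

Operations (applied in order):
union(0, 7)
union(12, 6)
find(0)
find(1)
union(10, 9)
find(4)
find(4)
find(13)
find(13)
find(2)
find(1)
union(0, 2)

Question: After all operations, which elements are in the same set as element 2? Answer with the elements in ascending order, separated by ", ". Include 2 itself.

Step 1: union(0, 7) -> merged; set of 0 now {0, 7}
Step 2: union(12, 6) -> merged; set of 12 now {6, 12}
Step 3: find(0) -> no change; set of 0 is {0, 7}
Step 4: find(1) -> no change; set of 1 is {1}
Step 5: union(10, 9) -> merged; set of 10 now {9, 10}
Step 6: find(4) -> no change; set of 4 is {4}
Step 7: find(4) -> no change; set of 4 is {4}
Step 8: find(13) -> no change; set of 13 is {13}
Step 9: find(13) -> no change; set of 13 is {13}
Step 10: find(2) -> no change; set of 2 is {2}
Step 11: find(1) -> no change; set of 1 is {1}
Step 12: union(0, 2) -> merged; set of 0 now {0, 2, 7}
Component of 2: {0, 2, 7}

Answer: 0, 2, 7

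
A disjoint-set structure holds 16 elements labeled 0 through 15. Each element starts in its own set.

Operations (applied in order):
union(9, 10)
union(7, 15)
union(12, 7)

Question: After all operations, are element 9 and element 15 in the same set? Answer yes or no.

Step 1: union(9, 10) -> merged; set of 9 now {9, 10}
Step 2: union(7, 15) -> merged; set of 7 now {7, 15}
Step 3: union(12, 7) -> merged; set of 12 now {7, 12, 15}
Set of 9: {9, 10}; 15 is not a member.

Answer: no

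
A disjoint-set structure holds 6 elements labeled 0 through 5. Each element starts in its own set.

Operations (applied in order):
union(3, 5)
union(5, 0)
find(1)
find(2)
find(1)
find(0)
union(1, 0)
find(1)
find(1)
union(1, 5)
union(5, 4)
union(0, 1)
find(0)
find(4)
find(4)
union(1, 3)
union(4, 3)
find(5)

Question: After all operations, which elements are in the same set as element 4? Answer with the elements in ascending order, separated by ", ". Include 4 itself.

Answer: 0, 1, 3, 4, 5

Derivation:
Step 1: union(3, 5) -> merged; set of 3 now {3, 5}
Step 2: union(5, 0) -> merged; set of 5 now {0, 3, 5}
Step 3: find(1) -> no change; set of 1 is {1}
Step 4: find(2) -> no change; set of 2 is {2}
Step 5: find(1) -> no change; set of 1 is {1}
Step 6: find(0) -> no change; set of 0 is {0, 3, 5}
Step 7: union(1, 0) -> merged; set of 1 now {0, 1, 3, 5}
Step 8: find(1) -> no change; set of 1 is {0, 1, 3, 5}
Step 9: find(1) -> no change; set of 1 is {0, 1, 3, 5}
Step 10: union(1, 5) -> already same set; set of 1 now {0, 1, 3, 5}
Step 11: union(5, 4) -> merged; set of 5 now {0, 1, 3, 4, 5}
Step 12: union(0, 1) -> already same set; set of 0 now {0, 1, 3, 4, 5}
Step 13: find(0) -> no change; set of 0 is {0, 1, 3, 4, 5}
Step 14: find(4) -> no change; set of 4 is {0, 1, 3, 4, 5}
Step 15: find(4) -> no change; set of 4 is {0, 1, 3, 4, 5}
Step 16: union(1, 3) -> already same set; set of 1 now {0, 1, 3, 4, 5}
Step 17: union(4, 3) -> already same set; set of 4 now {0, 1, 3, 4, 5}
Step 18: find(5) -> no change; set of 5 is {0, 1, 3, 4, 5}
Component of 4: {0, 1, 3, 4, 5}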